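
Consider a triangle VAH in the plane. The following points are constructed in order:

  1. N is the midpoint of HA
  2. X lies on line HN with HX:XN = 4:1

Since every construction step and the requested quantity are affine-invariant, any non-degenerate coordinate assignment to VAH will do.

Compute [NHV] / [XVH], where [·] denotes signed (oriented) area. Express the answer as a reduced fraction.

[NHV]:[XVH] = -5/4

Assign V = (0, 0), A = (1, 0), H = (0, 1) — the answer is frame-independent, so this choice is without loss of generality.
1. N is the midpoint of HA ⇒ N = (1/2, 1/2)
2. X lies on line HN with HX:XN = 4:1 ⇒ X = (2/5, 3/5)
2·[NHV] = 1/2, 2·[XVH] = -2/5
[NHV]:[XVH] = 1/2:-2/5 = -5/4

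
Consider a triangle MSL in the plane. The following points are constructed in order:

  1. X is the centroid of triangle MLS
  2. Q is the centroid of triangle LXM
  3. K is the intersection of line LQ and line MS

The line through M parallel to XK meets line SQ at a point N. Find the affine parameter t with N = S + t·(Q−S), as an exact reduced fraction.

t = 15/16

Work in coordinates with M = (0, 0), S = (1, 0), L = (0, 1).
1. X is the centroid of triangle MLS ⇒ X = (1/3, 1/3)
2. Q is the centroid of triangle LXM ⇒ Q = (1/9, 4/9)
3. K is the intersection of line LQ and line MS ⇒ K = (1/5, 0)
through M parallel to XK: direction (-2/15, -1/3); meets SQ at N = (1/6, 5/12)
N = S + t·(Q−S) with t = 15/16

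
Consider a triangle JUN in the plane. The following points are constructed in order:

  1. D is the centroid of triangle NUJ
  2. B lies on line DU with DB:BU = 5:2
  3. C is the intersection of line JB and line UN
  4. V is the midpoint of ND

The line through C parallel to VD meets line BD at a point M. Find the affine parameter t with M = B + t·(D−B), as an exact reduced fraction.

t = -24/95

Assign J = (0, 0), U = (1, 0), N = (0, 1) — the answer is frame-independent, so this choice is without loss of generality.
1. D is the centroid of triangle NUJ ⇒ D = (1/3, 1/3)
2. B lies on line DU with DB:BU = 5:2 ⇒ B = (17/21, 2/21)
3. C is the intersection of line JB and line UN ⇒ C = (17/19, 2/19)
4. V is the midpoint of ND ⇒ V = (1/6, 2/3)
through C parallel to VD: direction (1/6, -1/3); meets BD at M = (53/57, 2/57)
M = B + t·(D−B) with t = -24/95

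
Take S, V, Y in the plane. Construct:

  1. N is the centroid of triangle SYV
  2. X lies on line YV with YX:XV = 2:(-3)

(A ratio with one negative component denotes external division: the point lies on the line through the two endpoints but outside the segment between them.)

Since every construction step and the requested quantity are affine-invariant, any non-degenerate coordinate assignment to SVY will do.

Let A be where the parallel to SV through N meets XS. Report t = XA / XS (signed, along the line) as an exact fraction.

t = 8/9

Set S = (0, 0), V = (1, 0), Y = (0, 1); any affine frame gives the same invariant.
1. N is the centroid of triangle SYV ⇒ N = (1/3, 1/3)
2. X lies on line YV with YX:XV = 2:(-3) ⇒ X = (-2, 3)
through N parallel to SV: direction (1, 0); meets XS at A = (-2/9, 1/3)
A = X + t·(S−X) with t = 8/9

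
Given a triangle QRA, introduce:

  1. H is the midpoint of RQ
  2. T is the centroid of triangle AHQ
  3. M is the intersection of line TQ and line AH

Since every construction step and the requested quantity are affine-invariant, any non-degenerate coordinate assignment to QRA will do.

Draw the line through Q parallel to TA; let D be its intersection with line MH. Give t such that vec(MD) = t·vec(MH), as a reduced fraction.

Choose coordinates Q = (0, 0), R = (1, 0), A = (0, 1).
1. H is the midpoint of RQ ⇒ H = (1/2, 0)
2. T is the centroid of triangle AHQ ⇒ T = (1/6, 1/3)
3. M is the intersection of line TQ and line AH ⇒ M = (1/4, 1/2)
through Q parallel to TA: direction (-1/6, 2/3); meets MH at D = (-1/2, 2)
D = M + t·(H−M) with t = -3

t = -3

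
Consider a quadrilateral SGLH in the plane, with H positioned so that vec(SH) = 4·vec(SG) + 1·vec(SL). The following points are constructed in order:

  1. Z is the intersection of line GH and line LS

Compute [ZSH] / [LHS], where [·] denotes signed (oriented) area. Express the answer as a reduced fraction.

[ZSH]:[LHS] = 1/3

Work in coordinates with S = (0, 0), G = (1, 0), L = (0, 1), H = (4, 1).
1. Z is the intersection of line GH and line LS ⇒ Z = (0, -1/3)
2·[ZSH] = -4/3, 2·[LHS] = -4
[ZSH]:[LHS] = -4/3:-4 = 1/3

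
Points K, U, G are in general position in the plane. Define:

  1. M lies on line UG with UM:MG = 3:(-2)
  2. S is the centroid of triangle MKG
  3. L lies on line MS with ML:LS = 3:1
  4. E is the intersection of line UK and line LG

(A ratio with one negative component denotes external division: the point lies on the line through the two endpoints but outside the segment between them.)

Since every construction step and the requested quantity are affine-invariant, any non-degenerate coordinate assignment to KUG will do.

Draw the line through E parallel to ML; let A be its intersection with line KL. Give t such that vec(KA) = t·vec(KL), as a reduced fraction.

t = 10/3

Set K = (0, 0), U = (1, 0), G = (0, 1); any affine frame gives the same invariant.
1. M lies on line UG with UM:MG = 3:(-2) ⇒ M = (-2, 3)
2. S is the centroid of triangle MKG ⇒ S = (-2/3, 4/3)
3. L lies on line MS with ML:LS = 3:1 ⇒ L = (-1, 7/4)
4. E is the intersection of line UK and line LG ⇒ E = (4/3, 0)
through E parallel to ML: direction (1, -5/4); meets KL at A = (-10/3, 35/6)
A = K + t·(L−K) with t = 10/3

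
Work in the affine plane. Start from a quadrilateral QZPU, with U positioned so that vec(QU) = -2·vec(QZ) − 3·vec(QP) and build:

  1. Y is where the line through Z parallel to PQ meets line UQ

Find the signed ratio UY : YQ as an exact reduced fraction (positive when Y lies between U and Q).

Assign Q = (0, 0), Z = (1, 0), P = (0, 1), U = (-2, -3) — the answer is frame-independent, so this choice is without loss of generality.
1. Y is where the line through Z parallel to PQ meets line UQ ⇒ Y = (1, 3/2)
Y = U + t·(Q−U) with t = 3/2, so UY:YQ = t:(1−t) = 3/2:-1/2

UY:YQ = -3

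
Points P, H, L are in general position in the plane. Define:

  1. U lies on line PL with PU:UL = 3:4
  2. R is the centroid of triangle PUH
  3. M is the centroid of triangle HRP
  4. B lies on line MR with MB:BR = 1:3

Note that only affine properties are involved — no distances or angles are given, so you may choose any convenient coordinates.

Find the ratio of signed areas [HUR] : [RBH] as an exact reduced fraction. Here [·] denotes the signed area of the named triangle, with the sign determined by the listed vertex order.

Assign P = (0, 0), H = (1, 0), L = (0, 1) — the answer is frame-independent, so this choice is without loss of generality.
1. U lies on line PL with PU:UL = 3:4 ⇒ U = (0, 3/7)
2. R is the centroid of triangle PUH ⇒ R = (1/3, 1/7)
3. M is the centroid of triangle HRP ⇒ M = (4/9, 1/21)
4. B lies on line MR with MB:BR = 1:3 ⇒ B = (5/12, 1/14)
2·[HUR] = 1/7, 2·[RBH] = 1/28
[HUR]:[RBH] = 1/7:1/28 = 4

[HUR]:[RBH] = 4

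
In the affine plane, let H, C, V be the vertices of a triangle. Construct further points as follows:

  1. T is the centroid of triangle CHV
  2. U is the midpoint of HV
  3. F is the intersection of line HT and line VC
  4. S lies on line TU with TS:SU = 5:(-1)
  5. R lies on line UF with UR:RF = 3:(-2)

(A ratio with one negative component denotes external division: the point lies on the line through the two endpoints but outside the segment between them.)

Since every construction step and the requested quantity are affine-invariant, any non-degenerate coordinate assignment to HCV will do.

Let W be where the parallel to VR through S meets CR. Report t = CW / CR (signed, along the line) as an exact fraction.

Choose coordinates H = (0, 0), C = (1, 0), V = (0, 1).
1. T is the centroid of triangle CHV ⇒ T = (1/3, 1/3)
2. U is the midpoint of HV ⇒ U = (0, 1/2)
3. F is the intersection of line HT and line VC ⇒ F = (1/2, 1/2)
4. S lies on line TU with TS:SU = 5:(-1) ⇒ S = (-1/12, 13/24)
5. R lies on line UF with UR:RF = 3:(-2) ⇒ R = (3/2, 1/2)
through S parallel to VR: direction (3/2, -1/2); meets CR at W = (109/96, 13/96)
W = C + t·(R−C) with t = 13/48

t = 13/48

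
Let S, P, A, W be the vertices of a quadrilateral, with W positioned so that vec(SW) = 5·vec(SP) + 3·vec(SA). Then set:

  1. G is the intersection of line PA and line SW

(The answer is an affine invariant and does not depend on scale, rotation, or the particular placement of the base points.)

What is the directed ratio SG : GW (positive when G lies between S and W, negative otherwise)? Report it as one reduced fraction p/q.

Set S = (0, 0), P = (1, 0), A = (0, 1), W = (5, 3); any affine frame gives the same invariant.
1. G is the intersection of line PA and line SW ⇒ G = (5/8, 3/8)
G = S + t·(W−S) with t = 1/8, so SG:GW = t:(1−t) = 1/8:7/8

SG:GW = 1/7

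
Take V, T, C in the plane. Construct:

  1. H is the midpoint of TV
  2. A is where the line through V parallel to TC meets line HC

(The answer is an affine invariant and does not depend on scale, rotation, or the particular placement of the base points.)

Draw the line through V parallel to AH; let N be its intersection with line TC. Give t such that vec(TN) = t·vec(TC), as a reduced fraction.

Set V = (0, 0), T = (1, 0), C = (0, 1); any affine frame gives the same invariant.
1. H is the midpoint of TV ⇒ H = (1/2, 0)
2. A is where the line through V parallel to TC meets line HC ⇒ A = (1, -1)
through V parallel to AH: direction (-1/2, 1); meets TC at N = (-1, 2)
N = T + t·(C−T) with t = 2

t = 2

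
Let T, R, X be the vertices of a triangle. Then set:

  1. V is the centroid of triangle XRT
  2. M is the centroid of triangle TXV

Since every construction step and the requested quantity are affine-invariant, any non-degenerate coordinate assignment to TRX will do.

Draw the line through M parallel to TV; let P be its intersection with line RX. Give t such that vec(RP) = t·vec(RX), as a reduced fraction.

t = 2/3

Choose coordinates T = (0, 0), R = (1, 0), X = (0, 1).
1. V is the centroid of triangle XRT ⇒ V = (1/3, 1/3)
2. M is the centroid of triangle TXV ⇒ M = (1/9, 4/9)
through M parallel to TV: direction (1/3, 1/3); meets RX at P = (1/3, 2/3)
P = R + t·(X−R) with t = 2/3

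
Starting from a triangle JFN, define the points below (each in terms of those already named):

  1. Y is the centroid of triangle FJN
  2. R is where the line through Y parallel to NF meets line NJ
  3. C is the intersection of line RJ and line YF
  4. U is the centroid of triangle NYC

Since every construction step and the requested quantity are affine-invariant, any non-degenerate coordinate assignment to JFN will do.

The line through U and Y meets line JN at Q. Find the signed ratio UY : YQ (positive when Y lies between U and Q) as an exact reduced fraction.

UY:YQ = -2/3

Set J = (0, 0), F = (1, 0), N = (0, 1); any affine frame gives the same invariant.
1. Y is the centroid of triangle FJN ⇒ Y = (1/3, 1/3)
2. R is where the line through Y parallel to NF meets line NJ ⇒ R = (0, 2/3)
3. C is the intersection of line RJ and line YF ⇒ C = (0, 1/2)
4. U is the centroid of triangle NYC ⇒ U = (1/9, 11/18)
line UY meets JN at Q = (0, 3/4)
Y = U + t·(Q−U) with t = -2, so UY:YQ = -2:3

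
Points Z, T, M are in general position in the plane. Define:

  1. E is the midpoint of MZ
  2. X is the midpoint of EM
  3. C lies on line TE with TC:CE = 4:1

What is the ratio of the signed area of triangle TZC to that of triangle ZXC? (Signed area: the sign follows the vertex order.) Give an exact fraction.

Assign Z = (0, 0), T = (1, 0), M = (0, 1) — the answer is frame-independent, so this choice is without loss of generality.
1. E is the midpoint of MZ ⇒ E = (0, 1/2)
2. X is the midpoint of EM ⇒ X = (0, 3/4)
3. C lies on line TE with TC:CE = 4:1 ⇒ C = (1/5, 2/5)
2·[TZC] = -2/5, 2·[ZXC] = -3/20
[TZC]:[ZXC] = -2/5:-3/20 = 8/3

[TZC]:[ZXC] = 8/3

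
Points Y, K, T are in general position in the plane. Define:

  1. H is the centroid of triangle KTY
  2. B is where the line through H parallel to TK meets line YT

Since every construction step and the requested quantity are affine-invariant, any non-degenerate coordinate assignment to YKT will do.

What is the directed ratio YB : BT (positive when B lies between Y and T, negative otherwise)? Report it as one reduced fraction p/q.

Assign Y = (0, 0), K = (1, 0), T = (0, 1) — the answer is frame-independent, so this choice is without loss of generality.
1. H is the centroid of triangle KTY ⇒ H = (1/3, 1/3)
2. B is where the line through H parallel to TK meets line YT ⇒ B = (0, 2/3)
B = Y + t·(T−Y) with t = 2/3, so YB:BT = t:(1−t) = 2/3:1/3

YB:BT = 2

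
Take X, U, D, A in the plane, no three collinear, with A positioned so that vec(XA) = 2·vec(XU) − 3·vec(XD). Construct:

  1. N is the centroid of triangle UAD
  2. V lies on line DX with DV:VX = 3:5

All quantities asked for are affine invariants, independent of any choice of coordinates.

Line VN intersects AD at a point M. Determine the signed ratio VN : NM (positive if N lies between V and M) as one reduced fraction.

VN:NM = -17/8

Set X = (0, 0), U = (1, 0), D = (0, 1), A = (2, -3); any affine frame gives the same invariant.
1. N is the centroid of triangle UAD ⇒ N = (1, -2/3)
2. V lies on line DX with DV:VX = 3:5 ⇒ V = (0, 5/8)
line VN meets AD at M = (9/17, -1/17)
N = V + t·(M−V) with t = 17/9, so VN:NM = 17/9:-8/9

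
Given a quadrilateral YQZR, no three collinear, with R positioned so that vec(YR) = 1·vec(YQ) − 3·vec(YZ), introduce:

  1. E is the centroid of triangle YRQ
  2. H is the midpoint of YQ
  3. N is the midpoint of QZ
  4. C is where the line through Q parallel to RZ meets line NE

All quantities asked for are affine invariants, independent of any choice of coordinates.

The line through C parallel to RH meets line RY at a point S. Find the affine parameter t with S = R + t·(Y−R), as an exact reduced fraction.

Work in coordinates with Y = (0, 0), Q = (1, 0), Z = (0, 1), R = (1, -3).
1. E is the centroid of triangle YRQ ⇒ E = (2/3, -1)
2. H is the midpoint of YQ ⇒ H = (1/2, 0)
3. N is the midpoint of QZ ⇒ N = (1/2, 1/2)
4. C is where the line through Q parallel to RZ meets line NE ⇒ C = (1/5, 16/5)
through C parallel to RH: direction (-1/2, 3); meets RY at S = (22/15, -22/5)
S = R + t·(Y−R) with t = -7/15

t = -7/15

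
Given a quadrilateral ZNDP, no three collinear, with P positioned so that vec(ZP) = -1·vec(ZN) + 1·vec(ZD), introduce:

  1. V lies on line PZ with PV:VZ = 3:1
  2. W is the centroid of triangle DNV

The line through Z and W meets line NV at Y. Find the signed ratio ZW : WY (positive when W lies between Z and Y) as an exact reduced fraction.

Work in coordinates with Z = (0, 0), N = (1, 0), D = (0, 1), P = (-1, 1).
1. V lies on line PZ with PV:VZ = 3:1 ⇒ V = (-1/4, 1/4)
2. W is the centroid of triangle DNV ⇒ W = (1/4, 5/12)
line ZW meets NV at Y = (3/28, 5/28)
W = Z + t·(Y−Z) with t = 7/3, so ZW:WY = 7/3:-4/3

ZW:WY = -7/4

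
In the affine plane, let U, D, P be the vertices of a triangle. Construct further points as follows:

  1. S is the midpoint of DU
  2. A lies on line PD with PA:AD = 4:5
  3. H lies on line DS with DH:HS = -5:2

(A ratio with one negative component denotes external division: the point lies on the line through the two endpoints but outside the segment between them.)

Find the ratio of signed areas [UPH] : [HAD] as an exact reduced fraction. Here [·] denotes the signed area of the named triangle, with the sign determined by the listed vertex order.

Choose coordinates U = (0, 0), D = (1, 0), P = (0, 1).
1. S is the midpoint of DU ⇒ S = (1/2, 0)
2. A lies on line PD with PA:AD = 4:5 ⇒ A = (4/9, 5/9)
3. H lies on line DS with DH:HS = -5:2 ⇒ H = (1/6, 0)
2·[UPH] = -1/6, 2·[HAD] = -25/54
[UPH]:[HAD] = -1/6:-25/54 = 9/25

[UPH]:[HAD] = 9/25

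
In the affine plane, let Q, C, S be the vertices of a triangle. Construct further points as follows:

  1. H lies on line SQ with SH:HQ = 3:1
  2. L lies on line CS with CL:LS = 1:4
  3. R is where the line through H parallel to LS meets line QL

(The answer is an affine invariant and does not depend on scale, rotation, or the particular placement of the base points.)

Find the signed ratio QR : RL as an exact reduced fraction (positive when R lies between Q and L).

QR:RL = 1/3

Work in coordinates with Q = (0, 0), C = (1, 0), S = (0, 1).
1. H lies on line SQ with SH:HQ = 3:1 ⇒ H = (0, 1/4)
2. L lies on line CS with CL:LS = 1:4 ⇒ L = (4/5, 1/5)
3. R is where the line through H parallel to LS meets line QL ⇒ R = (1/5, 1/20)
R = Q + t·(L−Q) with t = 1/4, so QR:RL = t:(1−t) = 1/4:3/4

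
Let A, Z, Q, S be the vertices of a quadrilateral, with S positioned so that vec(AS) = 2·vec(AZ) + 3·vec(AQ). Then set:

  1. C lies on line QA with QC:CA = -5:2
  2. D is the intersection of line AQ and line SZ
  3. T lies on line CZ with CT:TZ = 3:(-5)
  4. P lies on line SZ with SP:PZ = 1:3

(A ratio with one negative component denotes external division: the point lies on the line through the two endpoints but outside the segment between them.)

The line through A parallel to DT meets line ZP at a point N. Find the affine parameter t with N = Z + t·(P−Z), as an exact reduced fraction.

Choose coordinates A = (0, 0), Z = (1, 0), Q = (0, 1), S = (2, 3).
1. C lies on line QA with QC:CA = -5:2 ⇒ C = (0, -2/3)
2. D is the intersection of line AQ and line SZ ⇒ D = (0, -3)
3. T lies on line CZ with CT:TZ = 3:(-5) ⇒ T = (-3/2, -5/3)
4. P lies on line SZ with SP:PZ = 1:3 ⇒ P = (7/4, 9/4)
through A parallel to DT: direction (-3/2, 4/3); meets ZP at N = (27/35, -24/35)
N = Z + t·(P−Z) with t = -32/105

t = -32/105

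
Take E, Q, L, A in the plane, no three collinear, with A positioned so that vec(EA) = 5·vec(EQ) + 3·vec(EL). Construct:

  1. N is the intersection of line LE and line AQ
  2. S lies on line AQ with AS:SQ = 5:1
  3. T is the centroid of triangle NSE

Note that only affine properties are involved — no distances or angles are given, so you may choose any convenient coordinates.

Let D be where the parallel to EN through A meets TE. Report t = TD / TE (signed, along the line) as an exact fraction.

t = -8

Set E = (0, 0), Q = (1, 0), L = (0, 1), A = (5, 3); any affine frame gives the same invariant.
1. N is the intersection of line LE and line AQ ⇒ N = (0, -3/4)
2. S lies on line AQ with AS:SQ = 5:1 ⇒ S = (5/3, 1/2)
3. T is the centroid of triangle NSE ⇒ T = (5/9, -1/12)
through A parallel to EN: direction (0, -3/4); meets TE at D = (5, -3/4)
D = T + t·(E−T) with t = -8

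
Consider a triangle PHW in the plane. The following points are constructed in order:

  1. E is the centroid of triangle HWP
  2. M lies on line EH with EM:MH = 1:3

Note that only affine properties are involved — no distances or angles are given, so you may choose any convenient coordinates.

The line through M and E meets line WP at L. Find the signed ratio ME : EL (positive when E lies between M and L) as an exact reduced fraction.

Set P = (0, 0), H = (1, 0), W = (0, 1); any affine frame gives the same invariant.
1. E is the centroid of triangle HWP ⇒ E = (1/3, 1/3)
2. M lies on line EH with EM:MH = 1:3 ⇒ M = (1/2, 1/4)
line ME meets WP at L = (0, 1/2)
E = M + t·(L−M) with t = 1/3, so ME:EL = 1/3:2/3

ME:EL = 1/2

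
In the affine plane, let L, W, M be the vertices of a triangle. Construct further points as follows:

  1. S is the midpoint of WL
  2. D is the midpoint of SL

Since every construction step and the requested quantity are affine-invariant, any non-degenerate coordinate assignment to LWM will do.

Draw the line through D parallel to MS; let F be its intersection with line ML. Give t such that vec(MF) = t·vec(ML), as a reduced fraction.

Work in coordinates with L = (0, 0), W = (1, 0), M = (0, 1).
1. S is the midpoint of WL ⇒ S = (1/2, 0)
2. D is the midpoint of SL ⇒ D = (1/4, 0)
through D parallel to MS: direction (1/2, -1); meets ML at F = (0, 1/2)
F = M + t·(L−M) with t = 1/2

t = 1/2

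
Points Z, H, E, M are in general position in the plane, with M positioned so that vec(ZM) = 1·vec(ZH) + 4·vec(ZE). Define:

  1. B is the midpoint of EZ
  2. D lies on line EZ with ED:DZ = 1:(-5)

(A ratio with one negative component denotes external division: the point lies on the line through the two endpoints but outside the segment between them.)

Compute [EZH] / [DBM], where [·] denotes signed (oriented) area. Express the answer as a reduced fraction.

Assign Z = (0, 0), H = (1, 0), E = (0, 1), M = (1, 4) — the answer is frame-independent, so this choice is without loss of generality.
1. B is the midpoint of EZ ⇒ B = (0, 1/2)
2. D lies on line EZ with ED:DZ = 1:(-5) ⇒ D = (0, 5/4)
2·[EZH] = 1, 2·[DBM] = 3/4
[EZH]:[DBM] = 1:3/4 = 4/3

[EZH]:[DBM] = 4/3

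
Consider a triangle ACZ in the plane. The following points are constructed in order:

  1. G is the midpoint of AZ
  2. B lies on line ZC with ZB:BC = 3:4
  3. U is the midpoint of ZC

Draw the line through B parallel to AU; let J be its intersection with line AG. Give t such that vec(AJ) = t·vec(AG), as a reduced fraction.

Work in coordinates with A = (0, 0), C = (1, 0), Z = (0, 1).
1. G is the midpoint of AZ ⇒ G = (0, 1/2)
2. B lies on line ZC with ZB:BC = 3:4 ⇒ B = (3/7, 4/7)
3. U is the midpoint of ZC ⇒ U = (1/2, 1/2)
through B parallel to AU: direction (1/2, 1/2); meets AG at J = (0, 1/7)
J = A + t·(G−A) with t = 2/7

t = 2/7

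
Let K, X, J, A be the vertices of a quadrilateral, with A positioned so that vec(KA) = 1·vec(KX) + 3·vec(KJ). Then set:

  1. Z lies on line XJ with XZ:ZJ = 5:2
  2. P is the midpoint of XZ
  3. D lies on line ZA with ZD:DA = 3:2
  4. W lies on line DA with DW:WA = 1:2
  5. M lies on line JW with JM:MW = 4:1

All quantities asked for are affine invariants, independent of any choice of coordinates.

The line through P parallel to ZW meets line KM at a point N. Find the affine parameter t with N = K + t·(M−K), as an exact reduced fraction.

Choose coordinates K = (0, 0), X = (1, 0), J = (0, 1), A = (1, 3).
1. Z lies on line XJ with XZ:ZJ = 5:2 ⇒ Z = (2/7, 5/7)
2. P is the midpoint of XZ ⇒ P = (9/14, 5/14)
3. D lies on line ZA with ZD:DA = 3:2 ⇒ D = (5/7, 73/35)
4. W lies on line DA with DW:WA = 1:2 ⇒ W = (17/21, 251/105)
5. M lies on line JW with JM:MW = 4:1 ⇒ M = (68/105, 1109/525)
through P parallel to ZW: direction (11/21, 176/105); meets KM at N = (-578/21, -18853/210)
N = K + t·(M−K) with t = -85/2

t = -85/2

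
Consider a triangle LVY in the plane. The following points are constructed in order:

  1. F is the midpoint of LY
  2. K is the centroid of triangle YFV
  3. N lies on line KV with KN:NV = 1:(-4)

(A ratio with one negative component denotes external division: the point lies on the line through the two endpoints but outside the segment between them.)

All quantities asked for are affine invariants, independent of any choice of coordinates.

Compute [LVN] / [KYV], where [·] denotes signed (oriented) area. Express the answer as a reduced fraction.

Set L = (0, 0), V = (1, 0), Y = (0, 1); any affine frame gives the same invariant.
1. F is the midpoint of LY ⇒ F = (0, 1/2)
2. K is the centroid of triangle YFV ⇒ K = (1/3, 1/2)
3. N lies on line KV with KN:NV = 1:(-4) ⇒ N = (1/9, 2/3)
2·[LVN] = 2/3, 2·[KYV] = -1/6
[LVN]:[KYV] = 2/3:-1/6 = -4

[LVN]:[KYV] = -4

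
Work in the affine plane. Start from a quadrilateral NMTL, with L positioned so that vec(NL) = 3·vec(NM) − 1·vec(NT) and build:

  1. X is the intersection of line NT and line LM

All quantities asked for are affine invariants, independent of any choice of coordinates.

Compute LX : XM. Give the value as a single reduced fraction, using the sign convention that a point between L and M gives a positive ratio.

LX:XM = -3

Work in coordinates with N = (0, 0), M = (1, 0), T = (0, 1), L = (3, -1).
1. X is the intersection of line NT and line LM ⇒ X = (0, 1/2)
X = L + t·(M−L) with t = 3/2, so LX:XM = t:(1−t) = 3/2:-1/2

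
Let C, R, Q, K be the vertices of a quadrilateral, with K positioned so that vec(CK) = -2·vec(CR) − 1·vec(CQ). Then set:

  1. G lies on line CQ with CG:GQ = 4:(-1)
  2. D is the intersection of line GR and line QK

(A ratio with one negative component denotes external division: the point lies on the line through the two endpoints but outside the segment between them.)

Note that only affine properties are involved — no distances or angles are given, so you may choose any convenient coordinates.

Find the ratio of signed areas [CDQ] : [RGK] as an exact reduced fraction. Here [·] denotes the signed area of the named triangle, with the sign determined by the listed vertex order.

Assign C = (0, 0), R = (1, 0), Q = (0, 1), K = (-2, -1) — the answer is frame-independent, so this choice is without loss of generality.
1. G lies on line CQ with CG:GQ = 4:(-1) ⇒ G = (0, 4/3)
2. D is the intersection of line GR and line QK ⇒ D = (1/7, 8/7)
2·[CDQ] = 1/7, 2·[RGK] = 5
[CDQ]:[RGK] = 1/7:5 = 1/35

[CDQ]:[RGK] = 1/35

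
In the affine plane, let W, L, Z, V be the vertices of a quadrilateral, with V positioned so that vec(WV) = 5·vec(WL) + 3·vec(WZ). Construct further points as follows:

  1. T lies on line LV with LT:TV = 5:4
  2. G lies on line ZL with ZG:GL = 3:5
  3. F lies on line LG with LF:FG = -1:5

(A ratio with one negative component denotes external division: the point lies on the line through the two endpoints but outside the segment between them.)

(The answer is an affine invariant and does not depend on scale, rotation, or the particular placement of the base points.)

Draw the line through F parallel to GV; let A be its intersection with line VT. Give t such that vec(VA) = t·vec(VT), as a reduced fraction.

Assign W = (0, 0), L = (1, 0), Z = (0, 1), V = (5, 3) — the answer is frame-independent, so this choice is without loss of generality.
1. T lies on line LV with LT:TV = 5:4 ⇒ T = (29/9, 5/3)
2. G lies on line ZL with ZG:GL = 3:5 ⇒ G = (3/8, 5/8)
3. F lies on line LG with LF:FG = -1:5 ⇒ F = (37/32, -5/32)
through F parallel to GV: direction (37/8, 19/8); meets VT at A = (0, -3/4)
A = V + t·(T−V) with t = 45/16

t = 45/16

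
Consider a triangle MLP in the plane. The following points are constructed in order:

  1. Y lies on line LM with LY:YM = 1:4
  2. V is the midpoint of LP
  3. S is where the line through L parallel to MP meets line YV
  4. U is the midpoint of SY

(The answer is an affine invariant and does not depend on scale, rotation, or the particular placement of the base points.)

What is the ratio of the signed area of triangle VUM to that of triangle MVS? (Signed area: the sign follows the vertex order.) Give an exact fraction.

Choose coordinates M = (0, 0), L = (1, 0), P = (0, 1).
1. Y lies on line LM with LY:YM = 1:4 ⇒ Y = (4/5, 0)
2. V is the midpoint of LP ⇒ V = (1/2, 1/2)
3. S is where the line through L parallel to MP meets line YV ⇒ S = (1, -1/3)
4. U is the midpoint of SY ⇒ U = (9/10, -1/6)
2·[VUM] = -8/15, 2·[MVS] = -2/3
[VUM]:[MVS] = -8/15:-2/3 = 4/5

[VUM]:[MVS] = 4/5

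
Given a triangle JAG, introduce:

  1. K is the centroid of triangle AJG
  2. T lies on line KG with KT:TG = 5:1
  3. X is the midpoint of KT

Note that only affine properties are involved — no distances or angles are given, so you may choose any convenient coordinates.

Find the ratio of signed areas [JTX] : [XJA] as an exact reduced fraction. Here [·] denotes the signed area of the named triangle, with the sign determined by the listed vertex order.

Choose coordinates J = (0, 0), A = (1, 0), G = (0, 1).
1. K is the centroid of triangle AJG ⇒ K = (1/3, 1/3)
2. T lies on line KG with KT:TG = 5:1 ⇒ T = (1/18, 8/9)
3. X is the midpoint of KT ⇒ X = (7/36, 11/18)
2·[JTX] = -5/36, 2·[XJA] = 11/18
[JTX]:[XJA] = -5/36:11/18 = -5/22

[JTX]:[XJA] = -5/22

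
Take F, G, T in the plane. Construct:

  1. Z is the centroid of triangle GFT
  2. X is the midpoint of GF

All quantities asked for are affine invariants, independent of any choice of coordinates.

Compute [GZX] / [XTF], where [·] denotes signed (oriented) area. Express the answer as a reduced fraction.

[GZX]:[XTF] = 1/3

Assign F = (0, 0), G = (1, 0), T = (0, 1) — the answer is frame-independent, so this choice is without loss of generality.
1. Z is the centroid of triangle GFT ⇒ Z = (1/3, 1/3)
2. X is the midpoint of GF ⇒ X = (1/2, 0)
2·[GZX] = 1/6, 2·[XTF] = 1/2
[GZX]:[XTF] = 1/6:1/2 = 1/3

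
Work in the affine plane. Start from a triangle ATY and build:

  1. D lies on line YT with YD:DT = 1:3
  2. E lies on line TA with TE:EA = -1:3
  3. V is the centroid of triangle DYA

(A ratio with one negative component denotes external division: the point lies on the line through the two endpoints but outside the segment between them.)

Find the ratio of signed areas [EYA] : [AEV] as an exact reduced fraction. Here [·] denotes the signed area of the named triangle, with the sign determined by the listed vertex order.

Choose coordinates A = (0, 0), T = (1, 0), Y = (0, 1).
1. D lies on line YT with YD:DT = 1:3 ⇒ D = (1/4, 3/4)
2. E lies on line TA with TE:EA = -1:3 ⇒ E = (3/2, 0)
3. V is the centroid of triangle DYA ⇒ V = (1/12, 7/12)
2·[EYA] = 3/2, 2·[AEV] = 7/8
[EYA]:[AEV] = 3/2:7/8 = 12/7

[EYA]:[AEV] = 12/7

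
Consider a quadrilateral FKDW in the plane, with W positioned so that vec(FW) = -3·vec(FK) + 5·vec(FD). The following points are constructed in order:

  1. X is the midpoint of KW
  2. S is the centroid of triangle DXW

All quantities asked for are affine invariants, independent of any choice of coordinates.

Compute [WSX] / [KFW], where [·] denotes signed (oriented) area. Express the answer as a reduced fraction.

[WSX]:[KFW] = -1/30

Work in coordinates with F = (0, 0), K = (1, 0), D = (0, 1), W = (-3, 5).
1. X is the midpoint of KW ⇒ X = (-1, 5/2)
2. S is the centroid of triangle DXW ⇒ S = (-4/3, 17/6)
2·[WSX] = 1/6, 2·[KFW] = -5
[WSX]:[KFW] = 1/6:-5 = -1/30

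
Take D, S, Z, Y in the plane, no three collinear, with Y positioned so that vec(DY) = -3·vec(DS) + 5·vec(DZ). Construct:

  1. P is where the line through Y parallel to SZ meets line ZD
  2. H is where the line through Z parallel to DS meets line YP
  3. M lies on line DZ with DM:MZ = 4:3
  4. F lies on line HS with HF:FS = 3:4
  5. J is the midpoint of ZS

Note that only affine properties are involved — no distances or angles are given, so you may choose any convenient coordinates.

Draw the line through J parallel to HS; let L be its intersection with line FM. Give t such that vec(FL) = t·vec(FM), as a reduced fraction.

Work in coordinates with D = (0, 0), S = (1, 0), Z = (0, 1), Y = (-3, 5).
1. P is where the line through Y parallel to SZ meets line ZD ⇒ P = (0, 2)
2. H is where the line through Z parallel to DS meets line YP ⇒ H = (1, 1)
3. M lies on line DZ with DM:MZ = 4:3 ⇒ M = (0, 4/7)
4. F lies on line HS with HF:FS = 3:4 ⇒ F = (1, 4/7)
5. J is the midpoint of ZS ⇒ J = (1/2, 1/2)
through J parallel to HS: direction (0, -1); meets FM at L = (1/2, 4/7)
L = F + t·(M−F) with t = 1/2

t = 1/2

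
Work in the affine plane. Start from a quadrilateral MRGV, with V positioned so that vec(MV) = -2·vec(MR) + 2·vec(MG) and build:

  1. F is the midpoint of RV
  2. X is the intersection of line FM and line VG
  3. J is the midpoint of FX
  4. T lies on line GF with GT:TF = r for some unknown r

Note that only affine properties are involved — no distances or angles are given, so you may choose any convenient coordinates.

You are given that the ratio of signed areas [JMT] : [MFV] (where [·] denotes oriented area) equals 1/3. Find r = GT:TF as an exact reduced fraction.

r = 3/4

Set M = (0, 0), R = (1, 0), G = (0, 1), V = (-2, 2); any affine frame gives the same invariant.
1. F is the midpoint of RV ⇒ F = (-1/2, 1)
2. X is the intersection of line FM and line VG ⇒ X = (-2/3, 4/3)
3. J is the midpoint of FX ⇒ J = (-7/12, 7/6)
4. With GT:TF = r, write λ = r/(r+1) so T = G + λ·(F−G); T is affine-linear in λ
Every point depending on T is an affine combination of T and λ-independent points, so each such coordinate is linear in λ; the λ² term in each signed area is a multiple of (F−G)×(F−G) = 0, so 2·[JMT] and 2·[MFV] are each linear in λ. Evaluating at λ=0 and λ=1:
  2·[JMT] = -7/12·λ + 7/12,   2·[MFV] = 1
So [JMT]:[MFV] = (-7/12·λ + 7/12) / (1). Setting this equal to 1/3:
  -7/12·λ + 7/12 = 1/3·(1)  ⇒  λ = 3/7
Then r = λ/(1−λ) = (3/7)/(4/7) = 3/4. Check: with r = 3/4, T = (-3/14, 1) and [JMT]:[MFV] = 1/3 as required.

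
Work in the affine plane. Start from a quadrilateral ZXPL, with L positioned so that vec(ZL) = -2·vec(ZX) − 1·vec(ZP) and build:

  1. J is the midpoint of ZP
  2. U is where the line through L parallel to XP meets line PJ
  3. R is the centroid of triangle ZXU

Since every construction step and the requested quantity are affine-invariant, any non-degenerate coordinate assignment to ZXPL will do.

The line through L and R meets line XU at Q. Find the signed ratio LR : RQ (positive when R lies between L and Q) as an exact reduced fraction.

Choose coordinates Z = (0, 0), X = (1, 0), P = (0, 1), L = (-2, -1).
1. J is the midpoint of ZP ⇒ J = (0, 1/2)
2. U is where the line through L parallel to XP meets line PJ ⇒ U = (0, -3)
3. R is the centroid of triangle ZXU ⇒ R = (1/3, -1)
line LR meets XU at Q = (2/3, -1)
R = L + t·(Q−L) with t = 7/8, so LR:RQ = 7/8:1/8

LR:RQ = 7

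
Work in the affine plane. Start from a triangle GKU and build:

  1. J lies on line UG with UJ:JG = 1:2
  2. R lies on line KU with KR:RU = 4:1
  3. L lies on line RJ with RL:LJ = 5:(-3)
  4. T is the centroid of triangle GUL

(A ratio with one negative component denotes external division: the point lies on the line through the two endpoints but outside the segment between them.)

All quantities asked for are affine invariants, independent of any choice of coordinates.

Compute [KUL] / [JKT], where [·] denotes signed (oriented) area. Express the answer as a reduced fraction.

[KUL]:[JKT] = -75/22

Choose coordinates G = (0, 0), K = (1, 0), U = (0, 1).
1. J lies on line UG with UJ:JG = 1:2 ⇒ J = (0, 2/3)
2. R lies on line KU with KR:RU = 4:1 ⇒ R = (1/5, 4/5)
3. L lies on line RJ with RL:LJ = 5:(-3) ⇒ L = (-3/10, 7/15)
4. T is the centroid of triangle GUL ⇒ T = (-1/10, 22/45)
2·[KUL] = 5/6, 2·[JKT] = -11/45
[KUL]:[JKT] = 5/6:-11/45 = -75/22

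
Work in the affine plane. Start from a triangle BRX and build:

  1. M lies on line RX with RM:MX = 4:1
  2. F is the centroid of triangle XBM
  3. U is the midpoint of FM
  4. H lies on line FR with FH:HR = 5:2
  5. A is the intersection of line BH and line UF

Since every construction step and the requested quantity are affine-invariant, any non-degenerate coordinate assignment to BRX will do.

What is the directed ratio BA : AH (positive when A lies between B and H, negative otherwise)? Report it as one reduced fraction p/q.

BA:AH = -7/20

Choose coordinates B = (0, 0), R = (1, 0), X = (0, 1).
1. M lies on line RX with RM:MX = 4:1 ⇒ M = (1/5, 4/5)
2. F is the centroid of triangle XBM ⇒ F = (1/15, 3/5)
3. U is the midpoint of FM ⇒ U = (2/15, 7/10)
4. H lies on line FR with FH:HR = 5:2 ⇒ H = (11/15, 6/35)
5. A is the intersection of line BH and line UF ⇒ A = (-77/195, -6/65)
A = B + t·(H−B) with t = -7/13, so BA:AH = t:(1−t) = -7/13:20/13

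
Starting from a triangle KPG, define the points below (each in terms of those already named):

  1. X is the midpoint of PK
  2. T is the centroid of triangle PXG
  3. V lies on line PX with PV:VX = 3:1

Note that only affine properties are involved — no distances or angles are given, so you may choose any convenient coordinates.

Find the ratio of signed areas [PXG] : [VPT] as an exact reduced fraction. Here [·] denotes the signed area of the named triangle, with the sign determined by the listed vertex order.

[PXG]:[VPT] = -4

Set K = (0, 0), P = (1, 0), G = (0, 1); any affine frame gives the same invariant.
1. X is the midpoint of PK ⇒ X = (1/2, 0)
2. T is the centroid of triangle PXG ⇒ T = (1/2, 1/3)
3. V lies on line PX with PV:VX = 3:1 ⇒ V = (5/8, 0)
2·[PXG] = -1/2, 2·[VPT] = 1/8
[PXG]:[VPT] = -1/2:1/8 = -4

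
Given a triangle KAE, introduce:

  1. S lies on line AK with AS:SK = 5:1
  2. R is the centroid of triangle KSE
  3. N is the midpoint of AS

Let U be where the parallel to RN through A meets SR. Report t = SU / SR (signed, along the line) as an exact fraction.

Choose coordinates K = (0, 0), A = (1, 0), E = (0, 1).
1. S lies on line AK with AS:SK = 5:1 ⇒ S = (1/6, 0)
2. R is the centroid of triangle KSE ⇒ R = (1/18, 1/3)
3. N is the midpoint of AS ⇒ N = (7/12, 0)
through A parallel to RN: direction (19/36, -1/3); meets SR at U = (-1/18, 2/3)
U = S + t·(R−S) with t = 2

t = 2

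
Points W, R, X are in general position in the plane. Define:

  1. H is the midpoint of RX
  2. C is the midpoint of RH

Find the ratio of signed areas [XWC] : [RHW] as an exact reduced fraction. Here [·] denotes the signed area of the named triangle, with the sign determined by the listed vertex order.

Work in coordinates with W = (0, 0), R = (1, 0), X = (0, 1).
1. H is the midpoint of RX ⇒ H = (1/2, 1/2)
2. C is the midpoint of RH ⇒ C = (3/4, 1/4)
2·[XWC] = 3/4, 2·[RHW] = 1/2
[XWC]:[RHW] = 3/4:1/2 = 3/2

[XWC]:[RHW] = 3/2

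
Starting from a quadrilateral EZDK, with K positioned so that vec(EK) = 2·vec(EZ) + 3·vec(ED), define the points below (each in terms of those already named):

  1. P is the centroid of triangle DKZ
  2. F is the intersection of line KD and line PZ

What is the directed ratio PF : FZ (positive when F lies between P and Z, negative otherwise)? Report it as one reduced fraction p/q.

Assign E = (0, 0), Z = (1, 0), D = (0, 1), K = (2, 3) — the answer is frame-independent, so this choice is without loss of generality.
1. P is the centroid of triangle DKZ ⇒ P = (1, 4/3)
2. F is the intersection of line KD and line PZ ⇒ F = (1, 2)
F = P + t·(Z−P) with t = -1/2, so PF:FZ = t:(1−t) = -1/2:3/2

PF:FZ = -1/3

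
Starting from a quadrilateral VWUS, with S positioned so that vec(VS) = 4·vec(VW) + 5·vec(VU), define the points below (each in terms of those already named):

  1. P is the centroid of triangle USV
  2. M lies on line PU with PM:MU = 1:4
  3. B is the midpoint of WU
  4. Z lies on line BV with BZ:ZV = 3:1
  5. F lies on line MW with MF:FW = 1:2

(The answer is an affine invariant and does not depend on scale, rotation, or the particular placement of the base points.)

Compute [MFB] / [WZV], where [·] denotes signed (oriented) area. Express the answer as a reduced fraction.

[MFB]:[WZV] = -112/45

Set V = (0, 0), W = (1, 0), U = (0, 1), S = (4, 5); any affine frame gives the same invariant.
1. P is the centroid of triangle USV ⇒ P = (4/3, 2)
2. M lies on line PU with PM:MU = 1:4 ⇒ M = (16/15, 9/5)
3. B is the midpoint of WU ⇒ B = (1/2, 1/2)
4. Z lies on line BV with BZ:ZV = 3:1 ⇒ Z = (1/8, 1/8)
5. F lies on line MW with MF:FW = 1:2 ⇒ F = (47/45, 6/5)
2·[MFB] = -14/45, 2·[WZV] = 1/8
[MFB]:[WZV] = -14/45:1/8 = -112/45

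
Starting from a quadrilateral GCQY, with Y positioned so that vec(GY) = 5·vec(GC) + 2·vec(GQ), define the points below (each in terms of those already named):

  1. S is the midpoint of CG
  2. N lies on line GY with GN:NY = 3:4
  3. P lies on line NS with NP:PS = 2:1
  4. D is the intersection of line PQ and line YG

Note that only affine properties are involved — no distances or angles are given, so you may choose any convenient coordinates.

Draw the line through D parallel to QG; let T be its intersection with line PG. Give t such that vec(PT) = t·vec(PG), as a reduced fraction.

Assign G = (0, 0), C = (1, 0), Q = (0, 1), Y = (5, 2) — the answer is frame-independent, so this choice is without loss of generality.
1. S is the midpoint of CG ⇒ S = (1/2, 0)
2. N lies on line GY with GN:NY = 3:4 ⇒ N = (15/7, 6/7)
3. P lies on line NS with NP:PS = 2:1 ⇒ P = (22/21, 2/7)
4. D is the intersection of line PQ and line YG ⇒ D = (110/119, 44/119)
through D parallel to QG: direction (0, -1); meets PG at T = (110/119, 30/119)
T = P + t·(G−P) with t = 2/17

t = 2/17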